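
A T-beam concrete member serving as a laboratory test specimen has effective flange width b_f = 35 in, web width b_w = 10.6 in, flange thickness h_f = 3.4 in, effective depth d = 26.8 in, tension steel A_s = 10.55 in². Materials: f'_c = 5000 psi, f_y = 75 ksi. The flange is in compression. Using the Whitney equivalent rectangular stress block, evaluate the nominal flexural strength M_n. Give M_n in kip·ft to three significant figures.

M_n ≈ 1540 kip·ft

Tension: T = A_s f_y = 10.55 × 75 = 791.25 kips.
Try a within the flange: a = T/(0.85 f'_c b_f) = 791.25/(0.85 × 5 × 35) = 5.319 in.
a = 5.319 > h_f = 3.4 in: the block extends into the web. Split into flange-overhang and web parts.
C_f = 0.85 f'_c (b_f − b_w) h_f = 0.85 × 5 × (35 − 10.6) × 3.4 = 352.6 kips.
Remaining web compression depth: a_w = (T − C_f)/(0.85 f'_c b_w) = (791.25 − 352.6)/(0.85 × 5 × 10.6) = 9.737 in.
M_n = C_f(d − h_f/2) + (T − C_f)(d − a_w/2) = 352.6 × (26.8 − 1.7) + 438.65 × (26.8 − 4.8685) = 8850.3 + 9620.3 = 18470.6 kip·in.
M_n = 18470.6/12 = 1539.22 kip·ft.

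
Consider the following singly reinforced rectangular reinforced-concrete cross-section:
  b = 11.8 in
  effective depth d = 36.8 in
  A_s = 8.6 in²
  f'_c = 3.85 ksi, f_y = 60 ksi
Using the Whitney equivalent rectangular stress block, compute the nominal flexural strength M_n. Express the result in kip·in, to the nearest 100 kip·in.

M_n ≈ 15500 kip·in

T = A_s f_y = 8.6 × 60 = 516 kips.
a = T/(0.85 f'_c b) = 516/(0.85 × 3.85 × 11.8) = 13.363 in.
M_n = T(d − a/2) = 516 × (36.8 − 6.6815) = 15541.1 kip·in.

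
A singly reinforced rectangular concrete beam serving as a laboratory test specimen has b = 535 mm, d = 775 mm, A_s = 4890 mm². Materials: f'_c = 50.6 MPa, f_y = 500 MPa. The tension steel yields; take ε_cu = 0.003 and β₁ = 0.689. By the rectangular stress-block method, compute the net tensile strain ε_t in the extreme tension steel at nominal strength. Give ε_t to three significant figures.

a = A_s f_y/(0.85 f'_c b) = 106.26 mm.
β₁ = 0.689, so c = a/β₁ = 106.26/0.689 = 154.22 mm.
From the linear strain diagram with ε_cu = 0.003: ε_t = 0.003 (d − c)/c = 0.003 × (775 − 154.22)/154.22 = 0.0121.
Since ε_t ≥ 0.005, the section is tension-controlled.

ε_t ≈ 0.0121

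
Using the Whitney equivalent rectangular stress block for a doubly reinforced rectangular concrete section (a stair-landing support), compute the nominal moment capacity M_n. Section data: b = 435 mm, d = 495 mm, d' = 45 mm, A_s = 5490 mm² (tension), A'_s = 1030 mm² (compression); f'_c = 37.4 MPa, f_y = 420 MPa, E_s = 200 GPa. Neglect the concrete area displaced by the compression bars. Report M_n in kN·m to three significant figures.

Assume both tension and compression steel yield.
Net tension couple steel: A_s − A'_s = 4460 mm².
a = (A_s − A'_s) f_y / (0.85 f'_c b) = 1873200/(0.85 × 37.4 × 435) = 135.46 mm.
c = a/β₁ = 135.46/0.783 = 173.00 mm; ε'_s = 0.003(c − d')/c = 0.0022 ≥ f_y/E_s = 0.0021, so compression steel does yield.
M_n = (A_s − A'_s) f_y (d − a/2) + A'_s f_y (d − d') = [1873200 × (495 − 67.73) + 432600 × (495 − 45)] × 10⁻⁶ = 800.36 + 194.67 = 995.03 kN·m.

M_n ≈ 995 kN·m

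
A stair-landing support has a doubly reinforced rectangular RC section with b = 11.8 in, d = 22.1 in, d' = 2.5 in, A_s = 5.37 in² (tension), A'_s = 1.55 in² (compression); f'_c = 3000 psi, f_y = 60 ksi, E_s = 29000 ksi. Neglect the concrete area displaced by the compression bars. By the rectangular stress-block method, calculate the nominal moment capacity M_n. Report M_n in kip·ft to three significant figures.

Assume both steels yield.
a = (A_s − A'_s) f_y/(0.85 f'_c b) = (5.37 − 1.55) × 60/(0.85 × 3 × 11.8) = 7.617 in.
c = a/β₁ = 7.617/0.85 = 8.961 in; ε'_s = 0.003(c − d')/c = 0.0022 ≥ ε_y = 0.0021, so the compression steel yields.
M_n = (A_s − A'_s) f_y (d − a/2) + A'_s f_y (d − d') = 229.2 × (22.1 − 3.8085) + 93 × (22.1 − 2.5) = 4192.4 + 1822.8 = 6015.2 kip·in = 6015.2/12 = 501.27 kip·ft.

M_n ≈ 501 kip·ft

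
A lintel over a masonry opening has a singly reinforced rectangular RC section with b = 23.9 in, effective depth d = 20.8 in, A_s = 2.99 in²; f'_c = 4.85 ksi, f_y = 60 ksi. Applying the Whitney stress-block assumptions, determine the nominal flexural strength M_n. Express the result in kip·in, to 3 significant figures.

M_n ≈ 3570 kip·in

T = A_s f_y = 2.99 × 60 = 179.4 kips.
a = T/(0.85 f'_c b) = 179.4/(0.85 × 4.85 × 23.9) = 1.821 in.
M_n = T(d − a/2) = 179.4 × (20.8 − 0.9105) = 3568.2 kip·in.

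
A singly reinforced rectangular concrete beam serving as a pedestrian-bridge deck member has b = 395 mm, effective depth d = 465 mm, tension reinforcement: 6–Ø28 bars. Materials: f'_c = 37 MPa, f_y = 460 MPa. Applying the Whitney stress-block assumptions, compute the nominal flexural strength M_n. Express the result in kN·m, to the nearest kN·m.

A_s = 6 × 616 = 3696 mm².
T = A_s f_y = 3696 × 460 = 1700160 N = 1700.16 kN.
From C = T: a = T/(0.85 f'_c b) = 1700160/(0.85 × 37 × 395) = 136.86 mm.
M_n = T(d − a/2) = 1700.16 kN × (465 − 68.43) mm = 674.23 kN·m.

M_n ≈ 674 kN·m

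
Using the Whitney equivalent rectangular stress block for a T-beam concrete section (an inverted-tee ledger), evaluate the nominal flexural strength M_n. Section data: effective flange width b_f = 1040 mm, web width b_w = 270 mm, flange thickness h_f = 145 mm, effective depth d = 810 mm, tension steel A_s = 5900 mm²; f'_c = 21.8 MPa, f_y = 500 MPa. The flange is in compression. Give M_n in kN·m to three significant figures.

Tension: T = A_s f_y = 5900 × 500 = 2950000 N.
Try a within the flange: a = T/(0.85 f'_c b_f) = 2950000/(0.85 × 21.8 × 1040) = 153.08 mm.
a = 153.08 > h_f = 145 mm: the block extends into the web. Split into flange-overhang and web parts.
C_f = 0.85 f'_c (b_f − b_w) h_f = 0.85 × 21.8 × (1040 − 270) × 145 = 2068875 N.
Remaining web compression depth: a_w = (T − C_f)/(0.85 f'_c b_w) = (2950000 − 2068875)/(0.85 × 21.8 × 270) = 176.12 mm.
M_n = C_f(d − h_f/2) + (T − C_f)(d − a_w/2) = 2068875 × (810 − 72.5) + 881125 × (810 − 88.06) = 1525.80 + 636.12 = 2161.92 × 10⁶ N·mm.
M_n = 2161.92 kN·m.

M_n ≈ 2160 kN·m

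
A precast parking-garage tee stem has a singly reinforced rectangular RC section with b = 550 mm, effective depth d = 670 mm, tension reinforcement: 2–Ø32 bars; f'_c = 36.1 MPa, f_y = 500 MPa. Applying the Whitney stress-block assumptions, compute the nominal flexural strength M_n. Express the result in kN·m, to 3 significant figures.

M_n ≈ 520 kN·m

A_s = 2 × 804 = 1608 mm².
T = A_s f_y = 1608 × 500 = 804000 N = 804 kN.
From C = T: a = T/(0.85 f'_c b) = 804000/(0.85 × 36.1 × 550) = 47.64 mm.
M_n = T(d − a/2) = 804 kN × (670 − 23.82) mm = 519.53 kN·m.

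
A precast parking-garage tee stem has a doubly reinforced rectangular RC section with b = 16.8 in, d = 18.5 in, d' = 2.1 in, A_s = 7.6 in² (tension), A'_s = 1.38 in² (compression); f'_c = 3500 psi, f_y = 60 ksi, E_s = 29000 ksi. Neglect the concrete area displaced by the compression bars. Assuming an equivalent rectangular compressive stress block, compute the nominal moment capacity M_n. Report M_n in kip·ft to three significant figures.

M_n ≈ 572 kip·ft

Assume both steels yield.
a = (A_s − A'_s) f_y/(0.85 f'_c b) = (7.6 − 1.38) × 60/(0.85 × 3.5 × 16.8) = 7.467 in.
c = a/β₁ = 7.467/0.85 = 8.785 in; ε'_s = 0.003(c − d')/c = 0.0023 ≥ ε_y = 0.0021, so the compression steel yields.
M_n = (A_s − A'_s) f_y (d − a/2) + A'_s f_y (d − d') = 373.2 × (18.5 − 3.7335) + 82.8 × (18.5 − 2.1) = 5510.9 + 1357.9 = 6868.8 kip·in = 6868.8/12 = 572.40 kip·ft.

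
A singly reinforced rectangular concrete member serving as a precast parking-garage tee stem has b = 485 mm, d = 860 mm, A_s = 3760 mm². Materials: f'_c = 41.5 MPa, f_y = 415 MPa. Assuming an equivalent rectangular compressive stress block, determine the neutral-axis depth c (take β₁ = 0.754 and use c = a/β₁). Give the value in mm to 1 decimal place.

c ≈ 121.0 mm

T = A_s f_y = 3760 × 415 = 1560400 N = 1560.4 kN.
Setting C = 0.85 f'_c a b equal to T: a = 1560400/(0.85 × 41.5 × 485) = 91.207 mm.
With β₁ = 0.754, c = a/β₁ = 91.207/0.754 = 121.0 mm.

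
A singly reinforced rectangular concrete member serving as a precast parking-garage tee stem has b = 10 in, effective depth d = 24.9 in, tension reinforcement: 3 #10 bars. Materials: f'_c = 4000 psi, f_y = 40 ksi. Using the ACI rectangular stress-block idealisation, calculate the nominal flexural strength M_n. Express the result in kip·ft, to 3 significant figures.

A_s = 3 × 1.27 = 3.81 in².
T = A_s f_y = 3.81 × 40 = 152.4 kips.
a = T/(0.85 f'_c b) = 152.4/(0.85 × 4 × 10) = 4.482 in.
M_n = T(d − a/2) = 152.4 × (24.9 − 2.241) = 3453.2 kip·in = 3453.2/12 = 287.77 kip·ft.

M_n ≈ 288 kip·ft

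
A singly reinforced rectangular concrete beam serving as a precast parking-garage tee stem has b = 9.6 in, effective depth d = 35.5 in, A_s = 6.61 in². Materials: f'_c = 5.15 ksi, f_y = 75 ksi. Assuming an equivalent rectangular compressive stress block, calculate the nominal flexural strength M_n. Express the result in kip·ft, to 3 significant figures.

M_n ≈ 1220 kip·ft

T = A_s f_y = 6.61 × 75 = 495.75 kips.
a = T/(0.85 f'_c b) = 495.75/(0.85 × 5.15 × 9.6) = 11.797 in.
M_n = T(d − a/2) = 495.75 × (35.5 − 5.8985) = 14674.9 kip·in = 14674.9/12 = 1222.91 kip·ft.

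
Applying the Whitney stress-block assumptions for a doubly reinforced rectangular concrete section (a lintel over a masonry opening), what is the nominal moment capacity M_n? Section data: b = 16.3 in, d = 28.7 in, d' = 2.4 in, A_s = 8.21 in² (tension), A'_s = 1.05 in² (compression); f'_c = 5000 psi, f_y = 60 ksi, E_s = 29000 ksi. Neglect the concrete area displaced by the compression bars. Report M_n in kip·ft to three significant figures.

M_n ≈ 1050 kip·ft

Assume both steels yield.
a = (A_s − A'_s) f_y/(0.85 f'_c b) = (8.21 − 1.05) × 60/(0.85 × 5 × 16.3) = 6.201 in.
c = a/β₁ = 6.201/0.8 = 7.751 in; ε'_s = 0.003(c − d')/c = 0.0021 ≥ ε_y = 0.0021, so the compression steel yields.
M_n = (A_s − A'_s) f_y (d − a/2) + A'_s f_y (d − d') = 429.6 × (28.7 − 3.1005) + 63 × (28.7 − 2.4) = 10997.5 + 1656.9 = 12654.4 kip·in = 12654.4/12 = 1054.53 kip·ft.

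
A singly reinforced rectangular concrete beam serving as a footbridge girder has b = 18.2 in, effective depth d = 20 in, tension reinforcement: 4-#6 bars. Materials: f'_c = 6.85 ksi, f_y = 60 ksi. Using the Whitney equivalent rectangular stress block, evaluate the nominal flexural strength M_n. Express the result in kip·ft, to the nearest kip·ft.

M_n ≈ 172 kip·ft

A_s = 4 × 0.44 = 1.76 in².
T = A_s f_y = 1.76 × 60 = 105.6 kips.
a = T/(0.85 f'_c b) = 105.6/(0.85 × 6.85 × 18.2) = 0.997 in.
M_n = T(d − a/2) = 105.6 × (20 − 0.4985) = 2059.4 kip·in = 2059.4/12 = 171.62 kip·ft.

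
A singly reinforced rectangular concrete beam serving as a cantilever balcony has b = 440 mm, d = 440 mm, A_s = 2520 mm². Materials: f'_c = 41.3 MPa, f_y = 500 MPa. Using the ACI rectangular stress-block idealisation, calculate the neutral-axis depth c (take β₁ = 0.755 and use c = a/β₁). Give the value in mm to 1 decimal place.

c ≈ 108.0 mm

T = A_s f_y = 2520 × 500 = 1260000 N = 1260 kN.
Setting C = 0.85 f'_c a b equal to T: a = 1260000/(0.85 × 41.3 × 440) = 81.573 mm.
With β₁ = 0.755, c = a/β₁ = 81.573/0.755 = 108.0 mm.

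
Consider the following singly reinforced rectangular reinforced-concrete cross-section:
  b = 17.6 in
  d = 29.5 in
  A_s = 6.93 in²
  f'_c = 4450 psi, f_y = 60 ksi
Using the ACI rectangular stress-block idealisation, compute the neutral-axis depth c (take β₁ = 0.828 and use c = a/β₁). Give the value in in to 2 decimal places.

c ≈ 7.54 in

T = A_s f_y = 6.93 × 60 = 415.8 kips.
a = T/(0.85 f'_c b) = 415.8/(0.85 × 4.45 × 17.6) = 6.2459 in.
With β₁ = 0.828, c = a/β₁ = 6.2459/0.828 = 7.54 in.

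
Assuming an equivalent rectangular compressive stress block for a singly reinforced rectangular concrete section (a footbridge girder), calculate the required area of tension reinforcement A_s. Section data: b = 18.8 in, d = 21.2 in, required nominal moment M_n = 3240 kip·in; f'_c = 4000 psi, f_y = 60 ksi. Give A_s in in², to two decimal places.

From M_n = 0.85 f'_c a b (d − a/2):
a = d − √(d² − 2M_n/(0.85 f'_c b)) = 21.2 − √(21.2² − 2 × 3240/(0.85 × 4 × 18.8)) = 2.544 in.
A_s = 0.85 f'_c a b / f_y = 0.85 × 4 × 2.544 × 18.8 / 60 = 2.710 in².

A_s ≈ 2.71 in²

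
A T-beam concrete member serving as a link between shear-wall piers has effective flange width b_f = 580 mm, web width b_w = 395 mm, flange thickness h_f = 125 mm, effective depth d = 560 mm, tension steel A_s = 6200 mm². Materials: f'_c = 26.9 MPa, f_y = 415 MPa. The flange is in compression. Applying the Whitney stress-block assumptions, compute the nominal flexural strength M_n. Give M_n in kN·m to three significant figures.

Tension: T = A_s f_y = 6200 × 415 = 2573000 N.
Try a within the flange: a = T/(0.85 f'_c b_f) = 2573000/(0.85 × 26.9 × 580) = 194.02 mm.
a = 194.02 > h_f = 125 mm: the block extends into the web. Split into flange-overhang and web parts.
C_f = 0.85 f'_c (b_f − b_w) h_f = 0.85 × 26.9 × (580 − 395) × 125 = 528753 N.
Remaining web compression depth: a_w = (T − C_f)/(0.85 f'_c b_w) = (2573000 − 528753)/(0.85 × 26.9 × 395) = 226.34 mm.
M_n = C_f(d − h_f/2) + (T − C_f)(d − a_w/2) = 528753 × (560 − 62.5) + 2044247 × (560 − 113.17) = 263.05 + 913.43 = 1176.48 × 10⁶ N·mm.
M_n = 1176.48 kN·m.

M_n ≈ 1180 kN·m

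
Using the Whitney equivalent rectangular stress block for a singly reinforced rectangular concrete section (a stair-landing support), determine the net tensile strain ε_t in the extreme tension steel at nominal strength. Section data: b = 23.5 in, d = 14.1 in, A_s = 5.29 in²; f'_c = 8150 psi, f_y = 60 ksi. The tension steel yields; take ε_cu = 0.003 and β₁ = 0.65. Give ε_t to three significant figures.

ε_t ≈ 0.0111

a = A_s f_y/(0.85 f'_c b) = 1.950 in.
β₁ = 0.65, so c = a/β₁ = 1.950/0.65 = 3.000 in.
From the linear strain diagram with ε_cu = 0.003: ε_t = 0.003 (d − c)/c = 0.003 × (14.1 − 3.000)/3.000 = 0.0111.
Since ε_t ≥ 0.005, the section is tension-controlled.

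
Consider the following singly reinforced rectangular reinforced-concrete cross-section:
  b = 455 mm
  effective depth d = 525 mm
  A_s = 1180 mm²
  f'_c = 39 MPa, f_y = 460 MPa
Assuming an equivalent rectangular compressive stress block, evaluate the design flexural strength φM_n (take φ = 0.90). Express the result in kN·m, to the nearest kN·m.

T = A_s f_y = 1180 × 460 = 542800 N = 542.8 kN.
From C = T: a = T/(0.85 f'_c b) = 542800/(0.85 × 39 × 455) = 35.99 mm.
M_n = T(d − a/2) = 542.8 kN × (525 − 17.995) mm = 275.20 kN·m.
φM_n = 0.90 × 275.20 = 247.68 kN·m.

φM_n ≈ 248 kN·m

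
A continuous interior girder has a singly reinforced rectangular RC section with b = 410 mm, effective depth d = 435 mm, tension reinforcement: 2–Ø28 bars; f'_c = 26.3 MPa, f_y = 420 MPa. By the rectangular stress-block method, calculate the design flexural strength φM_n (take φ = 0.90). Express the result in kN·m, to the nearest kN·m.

A_s = 2 × 616 = 1232 mm².
T = A_s f_y = 1232 × 420 = 517440 N = 517.44 kN.
From C = T: a = T/(0.85 f'_c b) = 517440/(0.85 × 26.3 × 410) = 56.45 mm.
M_n = T(d − a/2) = 517.44 kN × (435 − 28.225) mm = 210.48 kN·m.
φM_n = 0.90 × 210.48 = 189.43 kN·m.

φM_n ≈ 189 kN·m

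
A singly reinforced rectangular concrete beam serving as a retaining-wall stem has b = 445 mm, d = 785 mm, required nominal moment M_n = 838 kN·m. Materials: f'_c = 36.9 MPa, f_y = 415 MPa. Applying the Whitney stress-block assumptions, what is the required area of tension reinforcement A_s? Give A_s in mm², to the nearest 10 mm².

With M_n = 0.85 f'_c a b (d − a/2), solve the quadratic for a:
a = d − √(d² − 2M_n/(0.85 f'_c b)) = 785 − √(785² − 2 × 838×10⁶/(0.85 × 36.9 × 445)) = 80.62 mm.
A_s = 0.85 f'_c a b / f_y = 0.85 × 36.9 × 80.62 × 445 / 415 = 2711.4 mm².

A_s ≈ 2710 mm²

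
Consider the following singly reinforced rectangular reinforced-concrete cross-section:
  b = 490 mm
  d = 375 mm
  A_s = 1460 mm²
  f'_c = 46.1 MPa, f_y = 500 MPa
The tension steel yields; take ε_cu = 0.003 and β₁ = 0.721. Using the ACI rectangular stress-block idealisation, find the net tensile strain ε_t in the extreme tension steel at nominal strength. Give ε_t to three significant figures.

a = A_s f_y/(0.85 f'_c b) = 38.02 mm.
β₁ = 0.721, so c = a/β₁ = 38.02/0.721 = 52.73 mm.
From the linear strain diagram with ε_cu = 0.003: ε_t = 0.003 (d − c)/c = 0.003 × (375 − 52.73)/52.73 = 0.0183.
Since ε_t ≥ 0.005, the section is tension-controlled.

ε_t ≈ 0.0183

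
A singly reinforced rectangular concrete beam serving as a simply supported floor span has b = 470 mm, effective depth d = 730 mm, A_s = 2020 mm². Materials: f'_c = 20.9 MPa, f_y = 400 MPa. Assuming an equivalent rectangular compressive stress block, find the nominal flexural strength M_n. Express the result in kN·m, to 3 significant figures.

M_n ≈ 551 kN·m

T = A_s f_y = 2020 × 400 = 808000 N = 808 kN.
From C = T: a = T/(0.85 f'_c b) = 808000/(0.85 × 20.9 × 470) = 96.77 mm.
M_n = T(d − a/2) = 808 kN × (730 − 48.385) mm = 550.74 kN·m.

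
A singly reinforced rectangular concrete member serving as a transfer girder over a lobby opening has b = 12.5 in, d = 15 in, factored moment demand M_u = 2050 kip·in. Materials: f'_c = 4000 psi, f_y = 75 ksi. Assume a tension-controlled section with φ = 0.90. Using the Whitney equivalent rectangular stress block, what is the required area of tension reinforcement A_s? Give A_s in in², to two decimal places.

M_n = M_u/φ = 2050/0.90 = 2277.78 kip·in.
From M_n = 0.85 f'_c a b (d − a/2):
a = d − √(d² − 2M_n/(0.85 f'_c b)) = 15 − √(15² − 2 × 2277.78/(0.85 × 4 × 12.5)) = 4.146 in.
A_s = 0.85 f'_c a b / f_y = 0.85 × 4 × 4.146 × 12.5 / 75 = 2.349 in².

A_s ≈ 2.35 in²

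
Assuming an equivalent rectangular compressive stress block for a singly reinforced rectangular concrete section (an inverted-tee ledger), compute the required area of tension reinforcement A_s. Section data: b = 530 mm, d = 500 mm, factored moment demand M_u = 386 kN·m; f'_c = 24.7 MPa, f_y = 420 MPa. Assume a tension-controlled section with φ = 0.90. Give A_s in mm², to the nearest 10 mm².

M_n = M_u/φ = 386/0.90 = 428.889 kN·m.
With M_n = 0.85 f'_c a b (d − a/2), solve the quadratic for a:
a = d − √(d² − 2M_n/(0.85 f'_c b)) = 500 − √(500² − 2 × 428.889×10⁶/(0.85 × 24.7 × 530)) = 84.17 mm.
A_s = 0.85 f'_c a b / f_y = 0.85 × 24.7 × 84.17 × 530 / 420 = 2230.0 mm².

A_s ≈ 2230 mm²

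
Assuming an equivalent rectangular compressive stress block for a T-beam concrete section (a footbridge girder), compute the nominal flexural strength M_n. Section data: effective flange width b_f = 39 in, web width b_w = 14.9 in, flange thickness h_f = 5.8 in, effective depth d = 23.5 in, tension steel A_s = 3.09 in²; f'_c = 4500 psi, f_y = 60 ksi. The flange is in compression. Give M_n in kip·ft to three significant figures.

Tension: T = A_s f_y = 3.09 × 60 = 185.4 kips.
Try a within the flange: a = T/(0.85 f'_c b_f) = 185.4/(0.85 × 4.5 × 39) = 1.243 in.
Since a = 1.243 ≤ h_f = 5.8 in, the stress block lies entirely in the flange; analyse as a rectangular beam of width b_f.
M_n = T(d − a/2) = 185.4 × (23.5 − 0.6215) = 4241.7 kip·in.
M_n = 4241.7/12 = 353.48 kip·ft.

M_n ≈ 353 kip·ft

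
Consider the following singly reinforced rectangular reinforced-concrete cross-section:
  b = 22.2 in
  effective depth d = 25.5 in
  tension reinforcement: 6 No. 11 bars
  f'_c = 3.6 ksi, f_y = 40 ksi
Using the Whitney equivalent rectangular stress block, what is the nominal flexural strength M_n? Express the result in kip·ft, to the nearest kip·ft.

A_s = 6 × 1.56 = 9.36 in².
T = A_s f_y = 9.36 × 40 = 374.4 kips.
a = T/(0.85 f'_c b) = 374.4/(0.85 × 3.6 × 22.2) = 5.511 in.
M_n = T(d − a/2) = 374.4 × (25.5 − 2.7555) = 8515.5 kip·in = 8515.5/12 = 709.63 kip·ft.

M_n ≈ 710 kip·ft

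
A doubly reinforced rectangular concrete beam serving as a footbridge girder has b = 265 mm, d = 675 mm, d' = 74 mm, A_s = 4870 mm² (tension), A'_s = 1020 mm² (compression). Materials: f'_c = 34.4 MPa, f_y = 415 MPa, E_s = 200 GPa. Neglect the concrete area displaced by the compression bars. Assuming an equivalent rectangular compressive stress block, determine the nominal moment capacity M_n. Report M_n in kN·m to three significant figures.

M_n ≈ 1170 kN·m

Assume both tension and compression steel yield.
Net tension couple steel: A_s − A'_s = 3850 mm².
a = (A_s − A'_s) f_y / (0.85 f'_c b) = 1597750/(0.85 × 34.4 × 265) = 206.20 mm.
c = a/β₁ = 206.20/0.804 = 256.47 mm; ε'_s = 0.003(c − d')/c = 0.0021 ≥ f_y/E_s = 0.0021, so compression steel does yield.
M_n = (A_s − A'_s) f_y (d − a/2) + A'_s f_y (d − d') = [1597750 × (675 − 103.1) + 423300 × (675 − 74)] × 10⁻⁶ = 913.75 + 254.40 = 1168.15 kN·m.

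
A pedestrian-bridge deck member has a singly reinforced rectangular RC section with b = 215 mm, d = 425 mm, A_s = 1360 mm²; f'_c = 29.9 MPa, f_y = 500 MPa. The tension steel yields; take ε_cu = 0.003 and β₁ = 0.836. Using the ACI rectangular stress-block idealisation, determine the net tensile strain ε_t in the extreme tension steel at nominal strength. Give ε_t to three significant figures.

a = A_s f_y/(0.85 f'_c b) = 124.45 mm.
β₁ = 0.836, so c = a/β₁ = 124.45/0.836 = 148.86 mm.
From the linear strain diagram with ε_cu = 0.003: ε_t = 0.003 (d − c)/c = 0.003 × (425 − 148.86)/148.86 = 0.00557.
Since ε_t ≥ 0.005, the section is tension-controlled.

ε_t ≈ 0.00557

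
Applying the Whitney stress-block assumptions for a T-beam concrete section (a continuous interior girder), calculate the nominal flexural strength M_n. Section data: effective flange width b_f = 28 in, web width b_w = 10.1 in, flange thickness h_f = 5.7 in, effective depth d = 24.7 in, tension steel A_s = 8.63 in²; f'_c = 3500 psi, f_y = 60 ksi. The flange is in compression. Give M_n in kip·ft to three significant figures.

M_n ≈ 930 kip·ft

Tension: T = A_s f_y = 8.63 × 60 = 517.8 kips.
Try a within the flange: a = T/(0.85 f'_c b_f) = 517.8/(0.85 × 3.5 × 28) = 6.216 in.
a = 6.216 > h_f = 5.7 in: the block extends into the web. Split into flange-overhang and web parts.
C_f = 0.85 f'_c (b_f − b_w) h_f = 0.85 × 3.5 × (28 − 10.1) × 5.7 = 303.5 kips.
Remaining web compression depth: a_w = (T − C_f)/(0.85 f'_c b_w) = (517.8 − 303.5)/(0.85 × 3.5 × 10.1) = 7.132 in.
M_n = C_f(d − h_f/2) + (T − C_f)(d − a_w/2) = 303.5 × (24.7 − 2.85) + 214.3 × (24.7 − 3.566) = 6631.5 + 4529.0 = 11160.5 kip·in.
M_n = 11160.5/12 = 930.04 kip·ft.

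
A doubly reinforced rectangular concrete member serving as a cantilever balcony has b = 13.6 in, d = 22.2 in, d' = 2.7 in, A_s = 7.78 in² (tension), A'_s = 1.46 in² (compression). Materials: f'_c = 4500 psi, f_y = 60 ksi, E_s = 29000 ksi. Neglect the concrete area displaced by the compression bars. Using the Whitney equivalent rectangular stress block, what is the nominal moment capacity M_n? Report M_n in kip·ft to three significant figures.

Assume both steels yield.
a = (A_s − A'_s) f_y/(0.85 f'_c b) = (7.78 − 1.46) × 60/(0.85 × 4.5 × 13.6) = 7.290 in.
c = a/β₁ = 7.290/0.825 = 8.836 in; ε'_s = 0.003(c − d')/c = 0.0021 ≥ ε_y = 0.0021, so the compression steel yields.
M_n = (A_s − A'_s) f_y (d − a/2) + A'_s f_y (d − d') = 379.2 × (22.2 − 3.645) + 87.6 × (22.2 − 2.7) = 7036.1 + 1708.2 = 8744.3 kip·in = 8744.3/12 = 728.69 kip·ft.

M_n ≈ 729 kip·ft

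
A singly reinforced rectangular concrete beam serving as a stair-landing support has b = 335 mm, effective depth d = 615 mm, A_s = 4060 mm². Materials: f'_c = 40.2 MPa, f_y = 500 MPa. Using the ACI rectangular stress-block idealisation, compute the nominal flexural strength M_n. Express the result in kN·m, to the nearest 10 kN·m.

T = A_s f_y = 4060 × 500 = 2030000 N = 2030 kN.
From C = T: a = T/(0.85 f'_c b) = 2030000/(0.85 × 40.2 × 335) = 177.34 mm.
M_n = T(d − a/2) = 2030 kN × (615 − 88.67) mm = 1068.45 kN·m.

M_n ≈ 1070 kN·m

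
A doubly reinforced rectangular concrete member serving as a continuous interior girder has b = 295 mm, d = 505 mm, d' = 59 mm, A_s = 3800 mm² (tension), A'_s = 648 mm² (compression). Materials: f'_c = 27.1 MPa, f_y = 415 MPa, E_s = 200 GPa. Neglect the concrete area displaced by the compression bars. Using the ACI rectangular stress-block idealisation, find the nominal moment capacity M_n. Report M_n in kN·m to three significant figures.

Assume both tension and compression steel yield.
Net tension couple steel: A_s − A'_s = 3152 mm².
a = (A_s − A'_s) f_y / (0.85 f'_c b) = 1308080/(0.85 × 27.1 × 295) = 192.50 mm.
c = a/β₁ = 192.50/0.85 = 226.47 mm; ε'_s = 0.003(c − d')/c = 0.0022 ≥ f_y/E_s = 0.0021, so compression steel does yield.
M_n = (A_s − A'_s) f_y (d − a/2) + A'_s f_y (d − d') = [1308080 × (505 − 96.25) + 268920 × (505 − 59)] × 10⁻⁶ = 534.68 + 119.94 = 654.62 kN·m.

M_n ≈ 655 kN·m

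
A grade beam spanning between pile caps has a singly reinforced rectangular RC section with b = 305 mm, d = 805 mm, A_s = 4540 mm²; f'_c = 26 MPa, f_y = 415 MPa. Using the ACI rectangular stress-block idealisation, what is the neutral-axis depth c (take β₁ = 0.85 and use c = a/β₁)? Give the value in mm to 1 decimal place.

c ≈ 328.8 mm

T = A_s f_y = 4540 × 415 = 1884100 N = 1884.1 kN.
Setting C = 0.85 f'_c a b equal to T: a = 1884100/(0.85 × 26 × 305) = 279.519 mm.
With β₁ = 0.85, c = a/β₁ = 279.519/0.85 = 328.8 mm.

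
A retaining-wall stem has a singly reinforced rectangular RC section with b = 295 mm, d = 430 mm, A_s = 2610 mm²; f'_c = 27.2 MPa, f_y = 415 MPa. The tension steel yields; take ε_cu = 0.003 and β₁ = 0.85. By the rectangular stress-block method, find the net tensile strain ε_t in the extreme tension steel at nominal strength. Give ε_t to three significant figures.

ε_t ≈ 0.00390

a = A_s f_y/(0.85 f'_c b) = 158.81 mm.
β₁ = 0.85, so c = a/β₁ = 158.81/0.85 = 186.84 mm.
From the linear strain diagram with ε_cu = 0.003: ε_t = 0.003 (d − c)/c = 0.003 × (430 − 186.84)/186.84 = 0.00390.
ε_t < 0.004 — the section is over-reinforced for flexure under ACI limits.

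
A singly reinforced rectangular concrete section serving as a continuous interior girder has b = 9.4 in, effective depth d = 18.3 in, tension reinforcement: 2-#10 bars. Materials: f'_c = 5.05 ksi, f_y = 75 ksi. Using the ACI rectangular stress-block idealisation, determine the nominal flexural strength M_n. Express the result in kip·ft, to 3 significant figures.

A_s = 2 × 1.27 = 2.54 in².
T = A_s f_y = 2.54 × 75 = 190.5 kips.
a = T/(0.85 f'_c b) = 190.5/(0.85 × 5.05 × 9.4) = 4.721 in.
M_n = T(d − a/2) = 190.5 × (18.3 − 2.3605) = 3036.5 kip·in = 3036.5/12 = 253.04 kip·ft.

M_n ≈ 253 kip·ft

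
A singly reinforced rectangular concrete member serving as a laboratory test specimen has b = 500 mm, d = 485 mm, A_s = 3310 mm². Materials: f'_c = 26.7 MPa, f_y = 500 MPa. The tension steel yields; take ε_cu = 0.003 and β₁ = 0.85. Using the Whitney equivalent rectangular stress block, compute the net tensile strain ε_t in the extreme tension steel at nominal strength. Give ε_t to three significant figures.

a = A_s f_y/(0.85 f'_c b) = 145.85 mm.
β₁ = 0.85, so c = a/β₁ = 145.85/0.85 = 171.59 mm.
From the linear strain diagram with ε_cu = 0.003: ε_t = 0.003 (d − c)/c = 0.003 × (485 − 171.59)/171.59 = 0.00548.
Since ε_t ≥ 0.005, the section is tension-controlled.

ε_t ≈ 0.00548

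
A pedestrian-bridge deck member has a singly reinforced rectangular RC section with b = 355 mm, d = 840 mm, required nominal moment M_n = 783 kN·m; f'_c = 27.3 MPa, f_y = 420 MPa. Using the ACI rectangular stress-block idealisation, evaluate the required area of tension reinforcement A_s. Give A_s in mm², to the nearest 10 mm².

With M_n = 0.85 f'_c a b (d − a/2), solve the quadratic for a:
a = d − √(d² − 2M_n/(0.85 f'_c b)) = 840 − √(840² − 2 × 783×10⁶/(0.85 × 27.3 × 355)) = 122.02 mm.
A_s = 0.85 f'_c a b / f_y = 0.85 × 27.3 × 122.02 × 355 / 420 = 2393.3 mm².

A_s ≈ 2390 mm²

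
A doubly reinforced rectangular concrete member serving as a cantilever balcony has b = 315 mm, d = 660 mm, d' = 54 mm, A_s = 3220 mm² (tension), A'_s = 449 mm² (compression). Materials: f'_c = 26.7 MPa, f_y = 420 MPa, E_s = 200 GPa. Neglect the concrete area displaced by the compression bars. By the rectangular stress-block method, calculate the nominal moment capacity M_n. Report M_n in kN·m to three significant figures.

M_n ≈ 788 kN·m

Assume both tension and compression steel yield.
Net tension couple steel: A_s − A'_s = 2771 mm².
a = (A_s − A'_s) f_y / (0.85 f'_c b) = 1163820/(0.85 × 26.7 × 315) = 162.80 mm.
c = a/β₁ = 162.80/0.85 = 191.53 mm; ε'_s = 0.003(c − d')/c = 0.0022 ≥ f_y/E_s = 0.0021, so compression steel does yield.
M_n = (A_s − A'_s) f_y (d − a/2) + A'_s f_y (d − d') = [1163820 × (660 − 81.4) + 188580 × (660 − 54)] × 10⁻⁶ = 673.39 + 114.28 = 787.67 kN·m.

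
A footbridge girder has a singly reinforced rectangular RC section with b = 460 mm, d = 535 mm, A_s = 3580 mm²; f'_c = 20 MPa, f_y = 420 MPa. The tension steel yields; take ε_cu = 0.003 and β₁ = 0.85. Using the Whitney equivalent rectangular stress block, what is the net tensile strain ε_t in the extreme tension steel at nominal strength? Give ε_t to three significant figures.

a = A_s f_y/(0.85 f'_c b) = 192.28 mm.
β₁ = 0.85, so c = a/β₁ = 192.28/0.85 = 226.21 mm.
From the linear strain diagram with ε_cu = 0.003: ε_t = 0.003 (d − c)/c = 0.003 × (535 − 226.21)/226.21 = 0.00410.
ε_t is between 0.004 and 0.005 — transition zone.

ε_t ≈ 0.00410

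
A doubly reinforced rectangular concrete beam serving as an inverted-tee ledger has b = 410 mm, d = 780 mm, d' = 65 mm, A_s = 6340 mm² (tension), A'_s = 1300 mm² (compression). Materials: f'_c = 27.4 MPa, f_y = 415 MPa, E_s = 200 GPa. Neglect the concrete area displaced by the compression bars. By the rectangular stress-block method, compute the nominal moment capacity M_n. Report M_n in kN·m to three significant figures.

Assume both tension and compression steel yield.
Net tension couple steel: A_s − A'_s = 5040 mm².
a = (A_s − A'_s) f_y / (0.85 f'_c b) = 2091600/(0.85 × 27.4 × 410) = 219.04 mm.
c = a/β₁ = 219.04/0.85 = 257.69 mm; ε'_s = 0.003(c − d')/c = 0.0022 ≥ f_y/E_s = 0.0021, so compression steel does yield.
M_n = (A_s − A'_s) f_y (d − a/2) + A'_s f_y (d − d') = [2091600 × (780 − 109.52) + 539500 × (780 − 65)] × 10⁻⁶ = 1402.38 + 385.74 = 1788.12 kN·m.

M_n ≈ 1790 kN·m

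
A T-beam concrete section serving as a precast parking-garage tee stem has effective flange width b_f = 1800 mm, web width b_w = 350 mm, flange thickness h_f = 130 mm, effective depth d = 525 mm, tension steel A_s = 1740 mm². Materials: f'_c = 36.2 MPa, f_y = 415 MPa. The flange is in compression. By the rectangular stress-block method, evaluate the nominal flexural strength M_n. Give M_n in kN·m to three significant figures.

M_n ≈ 374 kN·m

Tension: T = A_s f_y = 1740 × 415 = 722100 N.
Try a within the flange: a = T/(0.85 f'_c b_f) = 722100/(0.85 × 36.2 × 1800) = 13.04 mm.
Since a = 13.04 ≤ h_f = 130 mm, the stress block lies entirely in the flange; analyse as a rectangular beam of width b_f.
M_n = T(d − a/2) = 722100 × (525 − 6.52) = 374.39 × 10⁶ N·mm.
M_n = 374.39 kN·m.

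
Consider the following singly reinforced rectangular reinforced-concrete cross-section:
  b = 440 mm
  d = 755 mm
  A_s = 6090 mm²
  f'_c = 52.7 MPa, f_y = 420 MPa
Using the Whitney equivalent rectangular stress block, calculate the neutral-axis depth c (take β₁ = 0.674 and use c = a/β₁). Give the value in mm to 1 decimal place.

T = A_s f_y = 6090 × 420 = 2557800 N = 2557.8 kN.
Setting C = 0.85 f'_c a b equal to T: a = 2557800/(0.85 × 52.7 × 440) = 129.773 mm.
With β₁ = 0.674, c = a/β₁ = 129.773/0.674 = 192.5 mm.

c ≈ 192.5 mm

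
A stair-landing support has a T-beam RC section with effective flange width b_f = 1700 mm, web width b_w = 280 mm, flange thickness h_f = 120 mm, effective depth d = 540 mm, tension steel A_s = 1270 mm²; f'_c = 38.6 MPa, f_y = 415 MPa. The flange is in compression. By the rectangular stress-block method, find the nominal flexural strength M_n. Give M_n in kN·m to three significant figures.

Tension: T = A_s f_y = 1270 × 415 = 527050 N.
Try a within the flange: a = T/(0.85 f'_c b_f) = 527050/(0.85 × 38.6 × 1700) = 9.45 mm.
Since a = 9.45 ≤ h_f = 120 mm, the stress block lies entirely in the flange; analyse as a rectangular beam of width b_f.
M_n = T(d − a/2) = 527050 × (540 − 4.725) = 282.12 × 10⁶ N·mm.
M_n = 282.12 kN·m.

M_n ≈ 282 kN·m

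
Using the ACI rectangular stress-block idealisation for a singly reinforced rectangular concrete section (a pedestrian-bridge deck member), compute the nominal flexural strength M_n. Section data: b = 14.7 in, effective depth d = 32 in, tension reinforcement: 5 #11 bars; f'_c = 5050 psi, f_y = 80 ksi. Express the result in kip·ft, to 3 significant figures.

M_n ≈ 1410 kip·ft

A_s = 5 × 1.56 = 7.8 in².
T = A_s f_y = 7.8 × 80 = 624 kips.
a = T/(0.85 f'_c b) = 624/(0.85 × 5.05 × 14.7) = 9.889 in.
M_n = T(d − a/2) = 624 × (32 − 4.9445) = 16882.6 kip·in = 16882.6/12 = 1406.88 kip·ft.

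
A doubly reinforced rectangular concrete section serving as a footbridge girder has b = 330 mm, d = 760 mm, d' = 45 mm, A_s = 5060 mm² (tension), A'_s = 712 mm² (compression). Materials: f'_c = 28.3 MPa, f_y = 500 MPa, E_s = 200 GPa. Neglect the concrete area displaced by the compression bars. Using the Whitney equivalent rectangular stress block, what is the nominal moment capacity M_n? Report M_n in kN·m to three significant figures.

M_n ≈ 1610 kN·m

Assume both tension and compression steel yield.
Net tension couple steel: A_s − A'_s = 4348 mm².
a = (A_s − A'_s) f_y / (0.85 f'_c b) = 2174000/(0.85 × 28.3 × 330) = 273.87 mm.
c = a/β₁ = 273.87/0.848 = 322.96 mm; ε'_s = 0.003(c − d')/c = 0.0026 ≥ f_y/E_s = 0.0025, so compression steel does yield.
M_n = (A_s − A'_s) f_y (d − a/2) + A'_s f_y (d − d') = [2174000 × (760 − 136.935) + 356000 × (760 − 45)] × 10⁻⁶ = 1354.54 + 254.54 = 1609.08 kN·m.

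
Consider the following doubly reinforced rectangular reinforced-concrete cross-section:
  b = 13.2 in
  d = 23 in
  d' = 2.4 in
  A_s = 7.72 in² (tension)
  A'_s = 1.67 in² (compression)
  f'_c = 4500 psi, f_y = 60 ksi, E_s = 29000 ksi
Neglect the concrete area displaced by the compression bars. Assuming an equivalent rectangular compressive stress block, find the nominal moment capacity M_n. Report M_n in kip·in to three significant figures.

Assume both steels yield.
a = (A_s − A'_s) f_y/(0.85 f'_c b) = (7.72 − 1.67) × 60/(0.85 × 4.5 × 13.2) = 7.190 in.
c = a/β₁ = 7.190/0.825 = 8.715 in; ε'_s = 0.003(c − d')/c = 0.0022 ≥ ε_y = 0.0021, so the compression steel yields.
M_n = (A_s − A'_s) f_y (d − a/2) + A'_s f_y (d − d') = 363 × (23 − 3.595) + 100.2 × (23 − 2.4) = 7044.0 + 2064.1 = 9108.1 kip·in.

M_n ≈ 9110 kip·in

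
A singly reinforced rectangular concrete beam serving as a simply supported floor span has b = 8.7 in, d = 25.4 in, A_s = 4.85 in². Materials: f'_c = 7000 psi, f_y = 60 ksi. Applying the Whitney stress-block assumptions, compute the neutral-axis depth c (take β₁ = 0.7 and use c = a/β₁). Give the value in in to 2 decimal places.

T = A_s f_y = 4.85 × 60 = 291 kips.
a = T/(0.85 f'_c b) = 291/(0.85 × 7 × 8.7) = 5.6216 in.
With β₁ = 0.7, c = a/β₁ = 5.6216/0.7 = 8.03 in.

c ≈ 8.03 in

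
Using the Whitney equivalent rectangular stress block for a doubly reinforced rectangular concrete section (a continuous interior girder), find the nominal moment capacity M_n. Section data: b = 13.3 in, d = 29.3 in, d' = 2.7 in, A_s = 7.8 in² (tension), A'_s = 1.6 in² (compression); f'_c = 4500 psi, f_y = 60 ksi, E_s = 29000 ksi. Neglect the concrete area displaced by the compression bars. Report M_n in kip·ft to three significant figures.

M_n ≈ 1010 kip·ft

Assume both steels yield.
a = (A_s − A'_s) f_y/(0.85 f'_c b) = (7.8 − 1.6) × 60/(0.85 × 4.5 × 13.3) = 7.312 in.
c = a/β₁ = 7.312/0.825 = 8.863 in; ε'_s = 0.003(c − d')/c = 0.0021 ≥ ε_y = 0.0021, so the compression steel yields.
M_n = (A_s − A'_s) f_y (d − a/2) + A'_s f_y (d − d') = 372 × (29.3 − 3.656) + 96 × (29.3 − 2.7) = 9539.6 + 2553.6 = 12093.2 kip·in = 12093.2/12 = 1007.77 kip·ft.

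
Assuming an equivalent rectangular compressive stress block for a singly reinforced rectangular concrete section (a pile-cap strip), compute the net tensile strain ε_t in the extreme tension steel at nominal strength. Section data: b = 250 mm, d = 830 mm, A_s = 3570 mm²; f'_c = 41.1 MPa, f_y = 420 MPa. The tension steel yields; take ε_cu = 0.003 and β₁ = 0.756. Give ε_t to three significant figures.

a = A_s f_y/(0.85 f'_c b) = 171.68 mm.
β₁ = 0.756, so c = a/β₁ = 171.68/0.756 = 227.09 mm.
From the linear strain diagram with ε_cu = 0.003: ε_t = 0.003 (d − c)/c = 0.003 × (830 − 227.09)/227.09 = 0.00796.
Since ε_t ≥ 0.005, the section is tension-controlled.

ε_t ≈ 0.00796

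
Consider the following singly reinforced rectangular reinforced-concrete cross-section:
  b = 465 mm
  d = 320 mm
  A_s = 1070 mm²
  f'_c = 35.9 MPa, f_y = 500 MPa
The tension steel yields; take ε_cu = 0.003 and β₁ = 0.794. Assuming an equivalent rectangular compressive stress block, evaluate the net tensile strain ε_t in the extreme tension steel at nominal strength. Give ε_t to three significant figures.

ε_t ≈ 0.0172

a = A_s f_y/(0.85 f'_c b) = 37.70 mm.
β₁ = 0.794, so c = a/β₁ = 37.70/0.794 = 47.48 mm.
From the linear strain diagram with ε_cu = 0.003: ε_t = 0.003 (d − c)/c = 0.003 × (320 − 47.48)/47.48 = 0.0172.
Since ε_t ≥ 0.005, the section is tension-controlled.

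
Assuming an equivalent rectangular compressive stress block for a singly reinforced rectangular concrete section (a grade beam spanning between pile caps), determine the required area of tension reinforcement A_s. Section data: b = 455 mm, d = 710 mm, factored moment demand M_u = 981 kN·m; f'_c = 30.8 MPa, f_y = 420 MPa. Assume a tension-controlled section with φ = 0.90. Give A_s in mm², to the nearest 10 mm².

M_n = M_u/φ = 981/0.90 = 1090 kN·m.
With M_n = 0.85 f'_c a b (d − a/2), solve the quadratic for a:
a = d − √(d² − 2M_n/(0.85 f'_c b)) = 710 − √(710² − 2 × 1090×10⁶/(0.85 × 30.8 × 455)) = 143.35 mm.
A_s = 0.85 f'_c a b / f_y = 0.85 × 30.8 × 143.35 × 455 / 420 = 4065.6 mm².

A_s ≈ 4070 mm²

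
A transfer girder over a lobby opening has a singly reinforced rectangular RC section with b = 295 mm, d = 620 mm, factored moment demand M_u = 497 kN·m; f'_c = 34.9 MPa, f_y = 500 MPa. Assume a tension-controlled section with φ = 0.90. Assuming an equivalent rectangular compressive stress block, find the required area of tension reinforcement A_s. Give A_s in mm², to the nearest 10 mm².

M_n = M_u/φ = 497/0.90 = 552.222 kN·m.
With M_n = 0.85 f'_c a b (d − a/2), solve the quadratic for a:
a = d − √(d² − 2M_n/(0.85 f'_c b)) = 620 − √(620² − 2 × 552.222×10⁶/(0.85 × 34.9 × 295)) = 111.87 mm.
A_s = 0.85 f'_c a b / f_y = 0.85 × 34.9 × 111.87 × 295 / 500 = 1958.0 mm².

A_s ≈ 1960 mm²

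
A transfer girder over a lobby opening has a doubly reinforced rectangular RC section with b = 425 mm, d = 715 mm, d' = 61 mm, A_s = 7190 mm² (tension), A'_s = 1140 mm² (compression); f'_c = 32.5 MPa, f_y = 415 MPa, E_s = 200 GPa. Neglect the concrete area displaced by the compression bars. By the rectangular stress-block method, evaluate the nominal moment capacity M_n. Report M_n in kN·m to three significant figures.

M_n ≈ 1840 kN·m

Assume both tension and compression steel yield.
Net tension couple steel: A_s − A'_s = 6050 mm².
a = (A_s − A'_s) f_y / (0.85 f'_c b) = 2510750/(0.85 × 32.5 × 425) = 213.85 mm.
c = a/β₁ = 213.85/0.818 = 261.43 mm; ε'_s = 0.003(c − d')/c = 0.0023 ≥ f_y/E_s = 0.0021, so compression steel does yield.
M_n = (A_s − A'_s) f_y (d − a/2) + A'_s f_y (d − d') = [2510750 × (715 − 106.925) + 473100 × (715 − 61)] × 10⁻⁶ = 1526.72 + 309.41 = 1836.13 kN·m.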